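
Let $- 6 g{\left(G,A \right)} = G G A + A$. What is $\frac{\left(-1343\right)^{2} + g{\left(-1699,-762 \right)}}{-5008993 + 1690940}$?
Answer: $- \frac{368402103}{3318053} \approx -111.03$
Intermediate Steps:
$g{\left(G,A \right)} = - \frac{A}{6} - \frac{A G^{2}}{6}$ ($g{\left(G,A \right)} = - \frac{G G A + A}{6} = - \frac{G^{2} A + A}{6} = - \frac{A G^{2} + A}{6} = - \frac{A + A G^{2}}{6} = - \frac{A}{6} - \frac{A G^{2}}{6}$)
$\frac{\left(-1343\right)^{2} + g{\left(-1699,-762 \right)}}{-5008993 + 1690940} = \frac{\left(-1343\right)^{2} - - 127 \left(1 + \left(-1699\right)^{2}\right)}{-5008993 + 1690940} = \frac{1803649 - - 127 \left(1 + 2886601\right)}{-3318053} = \left(1803649 - \left(-127\right) 2886602\right) \left(- \frac{1}{3318053}\right) = \left(1803649 + 366598454\right) \left(- \frac{1}{3318053}\right) = 368402103 \left(- \frac{1}{3318053}\right) = - \frac{368402103}{3318053}$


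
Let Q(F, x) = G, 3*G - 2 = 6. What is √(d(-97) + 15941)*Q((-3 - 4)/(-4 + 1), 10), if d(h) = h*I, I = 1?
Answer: 16*√3961/3 ≈ 335.66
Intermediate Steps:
G = 8/3 (G = ⅔ + (⅓)*6 = ⅔ + 2 = 8/3 ≈ 2.6667)
d(h) = h (d(h) = h*1 = h)
Q(F, x) = 8/3
√(d(-97) + 15941)*Q((-3 - 4)/(-4 + 1), 10) = √(-97 + 15941)*(8/3) = √15844*(8/3) = (2*√3961)*(8/3) = 16*√3961/3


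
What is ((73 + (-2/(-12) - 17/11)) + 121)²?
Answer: 161620369/4356 ≈ 37103.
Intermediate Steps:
((73 + (-2/(-12) - 17/11)) + 121)² = ((73 + (-2*(-1/12) - 17*1/11)) + 121)² = ((73 + (⅙ - 17/11)) + 121)² = ((73 - 91/66) + 121)² = (4727/66 + 121)² = (12713/66)² = 161620369/4356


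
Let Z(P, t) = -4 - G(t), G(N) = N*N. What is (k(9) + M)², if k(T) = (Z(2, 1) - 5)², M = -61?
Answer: 1521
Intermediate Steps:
G(N) = N²
Z(P, t) = -4 - t²
k(T) = 100 (k(T) = ((-4 - 1*1²) - 5)² = ((-4 - 1*1) - 5)² = ((-4 - 1) - 5)² = (-5 - 5)² = (-10)² = 100)
(k(9) + M)² = (100 - 61)² = 39² = 1521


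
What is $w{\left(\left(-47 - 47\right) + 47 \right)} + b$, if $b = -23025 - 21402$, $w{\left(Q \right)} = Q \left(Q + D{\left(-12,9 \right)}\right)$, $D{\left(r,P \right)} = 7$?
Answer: $-42547$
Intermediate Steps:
$w{\left(Q \right)} = Q \left(7 + Q\right)$ ($w{\left(Q \right)} = Q \left(Q + 7\right) = Q \left(7 + Q\right)$)
$b = -44427$
$w{\left(\left(-47 - 47\right) + 47 \right)} + b = \left(\left(-47 - 47\right) + 47\right) \left(7 + \left(\left(-47 - 47\right) + 47\right)\right) - 44427 = \left(-94 + 47\right) \left(7 + \left(-94 + 47\right)\right) - 44427 = - 47 \left(7 - 47\right) - 44427 = \left(-47\right) \left(-40\right) - 44427 = 1880 - 44427 = -42547$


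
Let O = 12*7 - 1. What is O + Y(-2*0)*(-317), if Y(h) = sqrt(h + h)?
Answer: 83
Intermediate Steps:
O = 83 (O = 84 - 1 = 83)
Y(h) = sqrt(2)*sqrt(h) (Y(h) = sqrt(2*h) = sqrt(2)*sqrt(h))
O + Y(-2*0)*(-317) = 83 + (sqrt(2)*sqrt(-2*0))*(-317) = 83 + (sqrt(2)*sqrt(0))*(-317) = 83 + (sqrt(2)*0)*(-317) = 83 + 0*(-317) = 83 + 0 = 83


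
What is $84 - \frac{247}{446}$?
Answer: $\frac{37217}{446} \approx 83.446$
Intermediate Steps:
$84 - \frac{247}{446} = \frac{37217}{446}$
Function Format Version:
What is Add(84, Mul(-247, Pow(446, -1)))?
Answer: Rational(37217, 446) ≈ 83.446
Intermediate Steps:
Add(84, Mul(-247, Pow(446, -1))) = Add(84, Mul(-247, Rational(1, 446))) = Add(84, Rational(-247, 446)) = Rational(37217, 446)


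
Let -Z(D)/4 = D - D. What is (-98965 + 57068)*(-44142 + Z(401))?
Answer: 1849417374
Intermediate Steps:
Z(D) = 0 (Z(D) = -4*(D - D) = -4*0 = 0)
(-98965 + 57068)*(-44142 + Z(401)) = (-98965 + 57068)*(-44142 + 0) = -41897*(-44142) = 1849417374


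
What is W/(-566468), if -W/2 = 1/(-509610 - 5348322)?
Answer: -1/1659165512088 ≈ -6.0271e-13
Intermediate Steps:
W = 1/2928966 (W = -2/(-509610 - 5348322) = -2/(-5857932) = -2*(-1/5857932) = 1/2928966 ≈ 3.4142e-7)
W/(-566468) = (1/2928966)/(-566468) = (1/2928966)*(-1/566468) = -1/1659165512088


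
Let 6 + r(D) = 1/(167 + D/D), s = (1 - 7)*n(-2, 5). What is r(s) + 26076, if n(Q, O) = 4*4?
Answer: 4379761/168 ≈ 26070.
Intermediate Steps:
n(Q, O) = 16
s = -96 (s = (1 - 7)*16 = -6*16 = -96)
r(D) = -1007/168 (r(D) = -6 + 1/(167 + D/D) = -6 + 1/(167 + 1) = -6 + 1/168 = -1007/168)
r(s) + 26076 = -1007/168 + 26076 = 4379761/168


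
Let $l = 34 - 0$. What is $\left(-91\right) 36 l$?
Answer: $-111384$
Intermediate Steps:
$l = 34$ ($l = 34 + 0 = 34$)
$\left(-91\right) 36 l = \left(-91\right) 36 \cdot 34 = \left(-3276\right) 34 = -111384$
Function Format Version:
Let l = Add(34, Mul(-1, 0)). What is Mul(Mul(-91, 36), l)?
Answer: -111384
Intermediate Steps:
l = 34 (l = Add(34, 0) = 34)
Mul(Mul(-91, 36), l) = Mul(Mul(-91, 36), 34) = Mul(-3276, 34) = -111384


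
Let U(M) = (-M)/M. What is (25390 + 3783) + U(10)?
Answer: 29172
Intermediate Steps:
U(M) = -1
(25390 + 3783) + U(10) = (25390 + 3783) - 1 = 29173 - 1 = 29172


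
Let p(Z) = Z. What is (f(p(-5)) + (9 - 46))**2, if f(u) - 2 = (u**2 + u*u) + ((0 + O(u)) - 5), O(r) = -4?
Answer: 36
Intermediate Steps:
f(u) = -7 + 2*u**2 (f(u) = 2 + ((u**2 + u*u) + ((0 - 4) - 5)) = 2 + ((u**2 + u**2) + (-4 - 5)) = 2 + (2*u**2 - 9) = 2 + (-9 + 2*u**2) = -7 + 2*u**2)
(f(p(-5)) + (9 - 46))**2 = ((-7 + 2*(-5)**2) + (9 - 46))**2 = ((-7 + 2*25) - 37)**2 = ((-7 + 50) - 37)**2 = (43 - 37)**2 = 6**2 = 36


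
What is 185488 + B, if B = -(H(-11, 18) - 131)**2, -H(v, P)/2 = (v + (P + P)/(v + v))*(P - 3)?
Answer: 14996607/121 ≈ 1.2394e+5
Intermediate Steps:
H(v, P) = -2*(-3 + P)*(v + P/v) (H(v, P) = -2*(v + (P + P)/(v + v))*(P - 3) = -2*(v + (2*P)/((2*v)))*(-3 + P) = -2*(v + (2*P)*(1/(2*v)))*(-3 + P) = -2*(v + P/v)*(-3 + P) = -2*(-3 + P)*(v + P/v))
B = -7447441/121 (B = -(2*(-1*18**2 + 3*18 + (-11)**2*(3 - 1*18))/(-11) - 131)**2 = -(2*(-1/11)*(-1*324 + 54 + 121*(3 - 18)) - 131)**2 = -(2*(-1/11)*(-324 + 54 + 121*(-15)) - 131)**2 = -(2*(-1/11)*(-324 + 54 - 1815) - 131)**2 = -(2*(-1/11)*(-2085) - 131)**2 = -(4170/11 - 131)**2 = -(2729/11)**2 = -1*7447441/121 = -7447441/121 ≈ -61549.)
185488 + B = 185488 - 7447441/121 = 14996607/121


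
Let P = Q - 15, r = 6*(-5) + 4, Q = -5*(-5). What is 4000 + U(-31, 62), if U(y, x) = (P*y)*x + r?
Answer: -15246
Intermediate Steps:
Q = 25
r = -26 (r = -30 + 4 = -26)
P = 10 (P = 25 - 15 = 10)
U(y, x) = -26 + 10*x*y (U(y, x) = (10*y)*x - 26 = 10*x*y - 26 = -26 + 10*x*y)
4000 + U(-31, 62) = 4000 + (-26 + 10*62*(-31)) = 4000 + (-26 - 19220) = 4000 - 19246 = -15246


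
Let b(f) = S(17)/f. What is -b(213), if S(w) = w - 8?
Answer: -3/71 ≈ -0.042253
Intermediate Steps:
S(w) = -8 + w
b(f) = 9/f (b(f) = (-8 + 17)/f = 9/f)
-b(213) = -9/213 = -1*3/71 = -3/71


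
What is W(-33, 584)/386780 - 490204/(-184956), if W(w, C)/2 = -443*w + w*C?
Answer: 23484987823/8942160210 ≈ 2.6263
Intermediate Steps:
W(w, C) = -886*w + 2*C*w (W(w, C) = 2*(-443*w + w*C) = 2*(-443*w + C*w) = -886*w + 2*C*w)
W(-33, 584)/386780 - 490204/(-184956) = (2*(-33)*(-443 + 584))/386780 - 490204/(-184956) = (2*(-33)*141)*(1/386780) - 490204*(-1/184956) = -9306*1/386780 + 122551/46239 = -4653/193390 + 122551/46239 = 23484987823/8942160210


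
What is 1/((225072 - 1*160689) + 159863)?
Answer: 1/224246 ≈ 4.4594e-6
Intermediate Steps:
1/((225072 - 1*160689) + 159863) = 1/((225072 - 160689) + 159863) = 1/(64383 + 159863) = 1/224246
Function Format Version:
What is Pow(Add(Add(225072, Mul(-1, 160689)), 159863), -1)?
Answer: Rational(1, 224246) ≈ 4.4594e-6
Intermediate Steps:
Pow(Add(Add(225072, Mul(-1, 160689)), 159863), -1) = Pow(Add(Add(225072, -160689), 159863), -1) = Pow(Add(64383, 159863), -1) = Pow(224246, -1) = Rational(1, 224246)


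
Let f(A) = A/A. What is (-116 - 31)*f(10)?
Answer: -147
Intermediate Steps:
f(A) = 1
(-116 - 31)*f(10) = (-116 - 31)*1 = -147*1 = -147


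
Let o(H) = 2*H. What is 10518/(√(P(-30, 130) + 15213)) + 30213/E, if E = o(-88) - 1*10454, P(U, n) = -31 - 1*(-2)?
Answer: -30213/10630 + 5259*√949/1898 ≈ 82.515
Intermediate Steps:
P(U, n) = -29 (P(U, n) = -31 + 2 = -29)
E = -10630 (E = 2*(-88) - 1*10454 = -176 - 10454 = -10630)
10518/(√(P(-30, 130) + 15213)) + 30213/E = 10518/(√(-29 + 15213)) + 30213/(-10630) = 10518/(√15184) + 30213*(-1/10630) = 10518/((4*√949)) - 30213/10630 = 10518*(√949/3796) - 30213/10630 = 5259*√949/1898 - 30213/10630 = -30213/10630 + 5259*√949/1898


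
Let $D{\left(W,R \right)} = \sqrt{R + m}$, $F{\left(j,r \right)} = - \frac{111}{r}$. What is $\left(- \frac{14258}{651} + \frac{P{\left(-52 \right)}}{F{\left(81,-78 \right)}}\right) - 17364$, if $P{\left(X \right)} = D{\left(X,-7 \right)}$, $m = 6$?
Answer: $- \frac{11318222}{651} + \frac{26 i}{37} \approx -17386.0 + 0.7027 i$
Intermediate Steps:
$D{\left(W,R \right)} = \sqrt{6 + R}$ ($D{\left(W,R \right)} = \sqrt{R + 6} = \sqrt{6 + R}$)
$P{\left(X \right)} = i$ ($P{\left(X \right)} = \sqrt{6 - 7} = \sqrt{-1} = i$)
$\left(- \frac{14258}{651} + \frac{P{\left(-52 \right)}}{F{\left(81,-78 \right)}}\right) - 17364 = \left(- \frac{14258}{651} + \frac{i}{\left(-111\right) \frac{1}{-78}}\right) - 17364 = \left(\left(-14258\right) \frac{1}{651} + \frac{i}{\left(-111\right) \left(- \frac{1}{78}\right)}\right) - 17364 = \left(- \frac{14258}{651} + \frac{i}{\frac{37}{26}}\right) - 17364 = \left(- \frac{14258}{651} + i \frac{26}{37}\right) - 17364 = \left(- \frac{14258}{651} + \frac{26 i}{37}\right) - 17364 = - \frac{11318222}{651} + \frac{26 i}{37}$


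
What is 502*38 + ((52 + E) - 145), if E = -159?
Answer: 18824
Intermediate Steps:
502*38 + ((52 + E) - 145) = 502*38 + ((52 - 159) - 145) = 19076 + (-107 - 145) = 19076 - 252 = 18824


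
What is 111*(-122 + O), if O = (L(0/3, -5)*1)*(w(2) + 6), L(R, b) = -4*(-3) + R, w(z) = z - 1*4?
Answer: -8214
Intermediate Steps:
w(z) = -4 + z (w(z) = z - 4 = -4 + z)
L(R, b) = 12 + R
O = 48 (O = ((12 + 0/3)*1)*((-4 + 2) + 6) = ((12 + 0*(1/3))*1)*(-2 + 6) = ((12 + 0)*1)*4 = (12*1)*4 = 12*4 = 48)
111*(-122 + O) = 111*(-122 + 48) = 111*(-74) = -8214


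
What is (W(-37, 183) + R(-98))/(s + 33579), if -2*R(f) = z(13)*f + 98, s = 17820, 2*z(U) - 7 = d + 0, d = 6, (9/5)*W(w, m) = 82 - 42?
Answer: 5251/925182 ≈ 0.0056756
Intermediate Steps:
W(w, m) = 200/9 (W(w, m) = 5*(82 - 42)/9 = (5/9)*40 = 200/9)
z(U) = 13/2 (z(U) = 7/2 + (6 + 0)/2 = 7/2 + (1/2)*6 = 7/2 + 3 = 13/2)
R(f) = -49 - 13*f/4 (R(f) = -(13*f/2 + 98)/2 = -(98 + 13*f/2)/2 = -49 - 13*f/4)
(W(-37, 183) + R(-98))/(s + 33579) = (200/9 + (-49 - 13/4*(-98)))/(17820 + 33579) = (200/9 + (-49 + 637/2))/51399 = (200/9 + 539/2)*(1/51399) = (5251/18)*(1/51399) = 5251/925182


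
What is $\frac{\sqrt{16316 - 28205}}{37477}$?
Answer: $\frac{3 i \sqrt{1321}}{37477} \approx 0.0029094 i$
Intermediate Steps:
$\frac{\sqrt{16316 - 28205}}{37477} = \sqrt{-11889} \cdot \frac{1}{37477} = 3 i \sqrt{1321} \cdot \frac{1}{37477} = \frac{3 i \sqrt{1321}}{37477}$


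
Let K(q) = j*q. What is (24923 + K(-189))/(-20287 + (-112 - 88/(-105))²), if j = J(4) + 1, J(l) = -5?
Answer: -283110975/87428591 ≈ -3.2382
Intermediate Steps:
j = -4 (j = -5 + 1 = -4)
K(q) = -4*q
(24923 + K(-189))/(-20287 + (-112 - 88/(-105))²) = (24923 - 4*(-189))/(-20287 + (-112 - 88/(-105))²) = (24923 + 756)/(-20287 + (-112 - 88*(-1/105))²) = 25679/(-20287 + (-112 + 88/105)²) = 25679/(-20287 + (-11672/105)²) = 25679/(-20287 + 136235584/11025) = 25679/(-87428591/11025) = 25679*(-11025/87428591) = -283110975/87428591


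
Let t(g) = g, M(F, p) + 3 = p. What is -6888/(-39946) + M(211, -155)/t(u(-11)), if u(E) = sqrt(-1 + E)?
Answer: 3444/19973 + 79*I*sqrt(3)/3 ≈ 0.17243 + 45.611*I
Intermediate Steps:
M(F, p) = -3 + p
-6888/(-39946) + M(211, -155)/t(u(-11)) = -6888/(-39946) + (-3 - 155)/(sqrt(-1 - 11)) = -6888*(-1/39946) - 158*(-I*sqrt(3)/6) = 3444/19973 - 158*(-I*sqrt(3)/6) = 3444/19973 - (-79)*I*sqrt(3)/3 = 3444/19973 + 79*I*sqrt(3)/3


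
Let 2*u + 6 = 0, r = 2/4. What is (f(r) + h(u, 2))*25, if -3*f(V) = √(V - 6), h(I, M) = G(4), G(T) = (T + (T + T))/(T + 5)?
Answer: 100/3 - 25*I*√22/6 ≈ 33.333 - 19.543*I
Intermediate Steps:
r = ½ (r = 2*(¼) = ½ ≈ 0.50000)
u = -3 (u = -3 + (½)*0 = -3 + 0 = -3)
G(T) = 3*T/(5 + T) (G(T) = (T + 2*T)/(5 + T) = (3*T)/(5 + T) = 3*T/(5 + T))
h(I, M) = 4/3 (h(I, M) = 3*4/(5 + 4) = 3*4/9 = 3*4*(⅑) = 4/3)
f(V) = -√(-6 + V)/3 (f(V) = -√(V - 6)/3 = -√(-6 + V)/3)
(f(r) + h(u, 2))*25 = (-√(-6 + ½)/3 + 4/3)*25 = (-I*√22/6 + 4/3)*25 = (4/3 - I*√22/6)*25 = 100/3 - 25*I*√22/6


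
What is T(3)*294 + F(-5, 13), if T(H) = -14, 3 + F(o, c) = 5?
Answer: -4114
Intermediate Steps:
F(o, c) = 2 (F(o, c) = -3 + 5 = 2)
T(3)*294 + F(-5, 13) = -14*294 + 2 = -4116 + 2 = -4114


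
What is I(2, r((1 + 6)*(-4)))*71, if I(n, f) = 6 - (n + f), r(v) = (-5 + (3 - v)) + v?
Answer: 426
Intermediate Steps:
r(v) = -2 (r(v) = (-2 - v) + v = -2)
I(n, f) = 6 - f - n (I(n, f) = 6 - (f + n) = 6 + (-f - n) = 6 - f - n)
I(2, r((1 + 6)*(-4)))*71 = (6 - 1*(-2) - 1*2)*71 = (6 + 2 - 2)*71 = 6*71 = 426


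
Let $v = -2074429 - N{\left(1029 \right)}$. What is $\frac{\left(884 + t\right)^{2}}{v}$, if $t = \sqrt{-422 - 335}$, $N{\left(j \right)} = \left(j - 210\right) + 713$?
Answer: $- \frac{\left(884 + i \sqrt{757}\right)^{2}}{2075961} \approx -0.37607 - 0.023432 i$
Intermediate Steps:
$N{\left(j \right)} = 503 + j$ ($N{\left(j \right)} = \left(-210 + j\right) + 713 = 503 + j$)
$t = i \sqrt{757}$ ($t = \sqrt{-757} = i \sqrt{757} \approx 27.514 i$)
$v = -2075961$ ($v = -2074429 - \left(503 + 1029\right) = -2074429 - 1532 = -2075961$)
$\frac{\left(884 + t\right)^{2}}{v} = \frac{\left(884 + i \sqrt{757}\right)^{2}}{-2075961} = \left(884 + i \sqrt{757}\right)^{2} \left(- \frac{1}{2075961}\right) = - \frac{\left(884 + i \sqrt{757}\right)^{2}}{2075961}$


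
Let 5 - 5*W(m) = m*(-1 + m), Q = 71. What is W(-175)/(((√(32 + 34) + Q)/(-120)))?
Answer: 10494936/995 - 147816*√66/995 ≈ 9340.8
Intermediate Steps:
W(m) = 1 - m*(-1 + m)/5
W(-175)/(((√(32 + 34) + Q)/(-120))) = (1 - ⅕*(-175)² + (⅕)*(-175))/(((√(32 + 34) + 71)/(-120))) = (1 - ⅕*30625 - 35)/(((√66 + 71)*(-1/120))) = (1 - 6125 - 35)/(((71 + √66)*(-1/120))) = -6159/(-71/120 - √66/120)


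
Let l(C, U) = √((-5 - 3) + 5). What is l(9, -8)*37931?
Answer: 37931*I*√3 ≈ 65698.0*I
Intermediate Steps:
l(C, U) = I*√3 (l(C, U) = √(-8 + 5) = √(-3) = I*√3)
l(9, -8)*37931 = (I*√3)*37931 = 37931*I*√3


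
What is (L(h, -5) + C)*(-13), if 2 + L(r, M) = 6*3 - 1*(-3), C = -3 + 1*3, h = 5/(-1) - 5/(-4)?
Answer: -247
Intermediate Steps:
h = -15/4 (h = 5*(-1) - 5*(-1/4) = -5 + 5/4 = -15/4 ≈ -3.7500)
C = 0 (C = -3 + 3 = 0)
L(r, M) = 19 (L(r, M) = -2 + (6*3 - 1*(-3)) = -2 + (18 + 3) = -2 + 21 = 19)
(L(h, -5) + C)*(-13) = (19 + 0)*(-13) = 19*(-13) = -247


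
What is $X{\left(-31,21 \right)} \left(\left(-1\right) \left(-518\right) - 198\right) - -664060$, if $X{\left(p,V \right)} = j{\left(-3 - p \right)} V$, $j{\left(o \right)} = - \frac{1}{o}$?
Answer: $663820$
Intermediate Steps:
$X{\left(p,V \right)} = - \frac{V}{-3 - p}$ ($X{\left(p,V \right)} = - \frac{1}{-3 - p} V = - \frac{V}{-3 - p}$)
$X{\left(-31,21 \right)} \left(\left(-1\right) \left(-518\right) - 198\right) - -664060 = \frac{21}{3 - 31} \left(\left(-1\right) \left(-518\right) - 198\right) - -664060 = \frac{21}{-28} \left(518 - 198\right) + 664060 = 21 \left(- \frac{1}{28}\right) 320 + 664060 = \left(- \frac{3}{4}\right) 320 + 664060 = -240 + 664060 = 663820$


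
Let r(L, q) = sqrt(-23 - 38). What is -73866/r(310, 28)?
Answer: 73866*I*sqrt(61)/61 ≈ 9457.6*I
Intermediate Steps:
r(L, q) = I*sqrt(61) (r(L, q) = sqrt(-61) = I*sqrt(61))
-73866/r(310, 28) = -73866*(-I*sqrt(61)/61) = -(-73866)*I*sqrt(61)/61 = 73866*I*sqrt(61)/61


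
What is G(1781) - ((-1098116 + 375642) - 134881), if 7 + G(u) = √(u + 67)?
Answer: 857348 + 2*√462 ≈ 8.5739e+5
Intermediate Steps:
G(u) = -7 + √(67 + u) (G(u) = -7 + √(u + 67) = -7 + √(67 + u))
G(1781) - ((-1098116 + 375642) - 134881) = (-7 + √(67 + 1781)) - ((-1098116 + 375642) - 134881) = (-7 + √1848) - (-722474 - 134881) = (-7 + 2*√462) - 1*(-857355) = (-7 + 2*√462) + 857355 = 857348 + 2*√462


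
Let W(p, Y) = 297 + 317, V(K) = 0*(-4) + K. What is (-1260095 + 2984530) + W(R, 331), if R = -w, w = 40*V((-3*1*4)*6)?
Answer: 1725049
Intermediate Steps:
V(K) = K (V(K) = 0 + K = K)
w = -2880 (w = 40*((-3*1*4)*6) = 40*(-3*4*6) = 40*(-12*6) = 40*(-72) = -2880)
R = 2880 (R = -1*(-2880) = 2880)
W(p, Y) = 614
(-1260095 + 2984530) + W(R, 331) = (-1260095 + 2984530) + 614 = 1724435 + 614 = 1725049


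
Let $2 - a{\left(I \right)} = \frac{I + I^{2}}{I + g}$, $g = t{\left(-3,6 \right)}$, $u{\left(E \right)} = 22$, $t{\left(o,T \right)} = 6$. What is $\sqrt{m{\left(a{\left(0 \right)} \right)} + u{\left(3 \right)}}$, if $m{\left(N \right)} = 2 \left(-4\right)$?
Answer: $\sqrt{14} \approx 3.7417$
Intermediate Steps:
$g = 6$
$a{\left(I \right)} = 2 - \frac{I + I^{2}}{6 + I}$ ($a{\left(I \right)} = 2 - \frac{I + I^{2}}{I + 6} = 2 - \frac{I + I^{2}}{6 + I}$)
$m{\left(N \right)} = -8$
$\sqrt{m{\left(a{\left(0 \right)} \right)} + u{\left(3 \right)}} = \sqrt{-8 + 22} = \sqrt{14}$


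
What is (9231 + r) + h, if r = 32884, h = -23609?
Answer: 18506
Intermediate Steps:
(9231 + r) + h = (9231 + 32884) - 23609 = 42115 - 23609 = 18506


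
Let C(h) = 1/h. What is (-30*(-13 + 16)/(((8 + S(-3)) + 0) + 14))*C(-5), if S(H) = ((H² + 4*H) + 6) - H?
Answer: 9/14 ≈ 0.64286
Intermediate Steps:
S(H) = 6 + H² + 3*H (S(H) = (6 + H² + 4*H) - H = 6 + H² + 3*H)
(-30*(-13 + 16)/(((8 + S(-3)) + 0) + 14))*C(-5) = -30*(-13 + 16)/(((8 + (6 + (-3)² + 3*(-3))) + 0) + 14)/(-5) = -90/(((8 + (6 + 9 - 9)) + 0) + 14)*(-⅕) = -90/(((8 + 6) + 0) + 14)*(-⅕) = -90/((14 + 0) + 14)*(-⅕) = -90/(14 + 14)*(-⅕) = -90/28*(-⅕) = -30*3/28*(-⅕) = -45/14*(-⅕) = 9/14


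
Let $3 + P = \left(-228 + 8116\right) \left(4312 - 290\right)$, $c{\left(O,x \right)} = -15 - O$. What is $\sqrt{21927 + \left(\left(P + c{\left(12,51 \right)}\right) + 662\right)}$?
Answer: $17 \sqrt{109855} \approx 5634.5$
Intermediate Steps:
$P = 31725533$ ($P = -3 + \left(-228 + 8116\right) \left(4312 - 290\right) = -3 + 7888 \cdot 4022 = -3 + 31725536 = 31725533$)
$\sqrt{21927 + \left(\left(P + c{\left(12,51 \right)}\right) + 662\right)} = \sqrt{21927 + \left(\left(31725533 - 27\right) + 662\right)} = \sqrt{21927 + \left(31725506 + 662\right)} = \sqrt{21927 + 31726168} = \sqrt{31748095} = 17 \sqrt{109855}$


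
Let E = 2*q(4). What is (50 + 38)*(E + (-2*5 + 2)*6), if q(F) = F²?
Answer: -1408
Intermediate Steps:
E = 32 (E = 2*4² = 2*16 = 32)
(50 + 38)*(E + (-2*5 + 2)*6) = (50 + 38)*(32 + (-2*5 + 2)*6) = 88*(32 + (-10 + 2)*6) = 88*(32 - 8*6) = 88*(32 - 48) = 88*(-16) = -1408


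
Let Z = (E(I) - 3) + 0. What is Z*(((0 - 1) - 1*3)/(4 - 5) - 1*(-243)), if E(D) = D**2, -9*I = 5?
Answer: -53846/81 ≈ -664.77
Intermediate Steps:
I = -5/9 (I = -1/9*5 = -5/9 ≈ -0.55556)
Z = -218/81 (Z = ((-5/9)**2 - 3) + 0 = (25/81 - 3) + 0 = -218/81 + 0 = -218/81 ≈ -2.6914)
Z*(((0 - 1) - 1*3)/(4 - 5) - 1*(-243)) = -218*(((0 - 1) - 1*3)/(4 - 5) - 1*(-243))/81 = -218*((-1 - 3)/(-1) + 243)/81 = -218*(-4*(-1) + 243)/81 = -218*(4 + 243)/81 = -218/81*247 = -53846/81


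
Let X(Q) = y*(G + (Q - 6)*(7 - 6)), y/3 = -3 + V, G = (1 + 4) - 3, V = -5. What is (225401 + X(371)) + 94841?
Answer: 311434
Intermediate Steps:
G = 2 (G = 5 - 3 = 2)
y = -24 (y = 3*(-3 - 5) = 3*(-8) = -24)
X(Q) = 96 - 24*Q (X(Q) = -24*(2 + (Q - 6)*(7 - 6)) = -24*(2 + (-6 + Q)*1) = -24*(2 + (-6 + Q)) = -24*(-4 + Q) = 96 - 24*Q)
(225401 + X(371)) + 94841 = (225401 + (96 - 24*371)) + 94841 = (225401 + (96 - 8904)) + 94841 = (225401 - 8808) + 94841 = 216593 + 94841 = 311434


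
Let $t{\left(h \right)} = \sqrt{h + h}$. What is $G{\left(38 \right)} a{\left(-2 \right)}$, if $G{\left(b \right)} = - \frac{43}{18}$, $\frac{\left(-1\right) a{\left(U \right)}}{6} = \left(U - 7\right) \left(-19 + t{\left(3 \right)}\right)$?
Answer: $2451 - 129 \sqrt{6} \approx 2135.0$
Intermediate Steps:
$t{\left(h \right)} = \sqrt{2} \sqrt{h}$ ($t{\left(h \right)} = \sqrt{2 h} = \sqrt{2} \sqrt{h}$)
$a{\left(U \right)} = - 6 \left(-19 + \sqrt{6}\right) \left(-7 + U\right)$ ($a{\left(U \right)} = - 6 \left(U - 7\right) \left(-19 + \sqrt{2} \sqrt{3}\right) = - 6 \left(-7 + U\right) \left(-19 + \sqrt{6}\right) = - 6 \left(-19 + \sqrt{6}\right) \left(-7 + U\right)$)
$G{\left(b \right)} = - \frac{43}{18}$ ($G{\left(b \right)} = \left(-43\right) \frac{1}{18} = - \frac{43}{18}$)
$G{\left(38 \right)} a{\left(-2 \right)} = - \frac{43 \left(-798 + 42 \sqrt{6} + 114 \left(-2\right) - - 12 \sqrt{6}\right)}{18} = - \frac{43 \left(-798 + 42 \sqrt{6} - 228 + 12 \sqrt{6}\right)}{18} = - \frac{43 \left(-1026 + 54 \sqrt{6}\right)}{18} = 2451 - 129 \sqrt{6}$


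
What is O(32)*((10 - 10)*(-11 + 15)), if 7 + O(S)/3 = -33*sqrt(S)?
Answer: 0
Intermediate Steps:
O(S) = -21 - 99*sqrt(S) (O(S) = -21 + 3*(-33*sqrt(S)) = -21 - 99*sqrt(S))
O(32)*((10 - 10)*(-11 + 15)) = (-21 - 396*sqrt(2))*((10 - 10)*(-11 + 15)) = (-21 - 396*sqrt(2))*(0*4) = (-21 - 396*sqrt(2))*0 = 0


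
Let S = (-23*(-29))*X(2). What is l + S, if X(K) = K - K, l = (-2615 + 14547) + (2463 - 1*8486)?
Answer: 5909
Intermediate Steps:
l = 5909 (l = 11932 + (2463 - 8486) = 11932 - 6023 = 5909)
X(K) = 0
S = 0 (S = -23*(-29)*0 = 667*0 = 0)
l + S = 5909 + 0 = 5909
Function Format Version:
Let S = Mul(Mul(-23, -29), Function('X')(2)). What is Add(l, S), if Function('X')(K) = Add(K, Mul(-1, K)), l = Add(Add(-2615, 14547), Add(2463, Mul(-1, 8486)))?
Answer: 5909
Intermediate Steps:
l = 5909 (l = Add(11932, Add(2463, -8486)) = Add(11932, -6023) = 5909)
Function('X')(K) = 0
S = 0 (S = Mul(Mul(-23, -29), 0) = Mul(667, 0) = 0)
Add(l, S) = Add(5909, 0) = 5909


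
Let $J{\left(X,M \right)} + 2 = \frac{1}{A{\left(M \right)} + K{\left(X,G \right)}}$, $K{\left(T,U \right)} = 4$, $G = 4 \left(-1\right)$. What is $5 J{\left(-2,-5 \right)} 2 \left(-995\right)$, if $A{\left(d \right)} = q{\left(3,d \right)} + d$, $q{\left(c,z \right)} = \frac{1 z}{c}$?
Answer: $\frac{94525}{4} \approx 23631.0$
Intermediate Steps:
$G = -4$
$q{\left(c,z \right)} = \frac{z}{c}$
$A{\left(d \right)} = \frac{4 d}{3}$ ($A{\left(d \right)} = \frac{d}{3} + d = \frac{4 d}{3}$)
$J{\left(X,M \right)} = -2 + \frac{1}{4 + \frac{4 M}{3}}$ ($J{\left(X,M \right)} = -2 + \frac{1}{\frac{4 M}{3} + 4} = -2 + \frac{1}{4 + \frac{4 M}{3}}$)
$5 J{\left(-2,-5 \right)} 2 \left(-995\right) = 5 \frac{-21 - -40}{4 \left(3 - 5\right)} 2 \left(-995\right) = 5 \frac{-21 + 40}{4 \left(-2\right)} 2 \left(-995\right) = 5 \cdot \frac{1}{4} \left(- \frac{1}{2}\right) 19 \cdot 2 \left(-995\right) = 5 \left(- \frac{19}{8}\right) 2 \left(-995\right) = \left(- \frac{95}{8}\right) 2 \left(-995\right) = \left(- \frac{95}{4}\right) \left(-995\right) = \frac{94525}{4}$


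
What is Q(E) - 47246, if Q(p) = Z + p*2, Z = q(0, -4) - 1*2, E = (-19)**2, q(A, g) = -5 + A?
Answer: -46531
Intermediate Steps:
E = 361
Z = -7 (Z = (-5 + 0) - 1*2 = -5 - 2 = -7)
Q(p) = -7 + 2*p (Q(p) = -7 + p*2 = -7 + 2*p)
Q(E) - 47246 = (-7 + 2*361) - 47246 = (-7 + 722) - 47246 = 715 - 47246 = -46531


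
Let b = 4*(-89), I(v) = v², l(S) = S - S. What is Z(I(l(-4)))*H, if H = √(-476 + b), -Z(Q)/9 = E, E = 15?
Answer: -1080*I*√13 ≈ -3894.0*I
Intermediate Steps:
l(S) = 0
b = -356
Z(Q) = -135 (Z(Q) = -9*15 = -135)
H = 8*I*√13 (H = √(-476 - 356) = √(-832) = 8*I*√13 ≈ 28.844*I)
Z(I(l(-4)))*H = -1080*I*√13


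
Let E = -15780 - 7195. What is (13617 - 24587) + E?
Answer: -33945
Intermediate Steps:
E = -22975
(13617 - 24587) + E = (13617 - 24587) - 22975 = -10970 - 22975 = -33945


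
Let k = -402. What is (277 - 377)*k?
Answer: 40200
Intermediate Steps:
(277 - 377)*k = (277 - 377)*(-402) = -100*(-402) = 40200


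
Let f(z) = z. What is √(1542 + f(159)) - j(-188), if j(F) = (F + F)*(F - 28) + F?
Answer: -81028 + 9*√21 ≈ -80987.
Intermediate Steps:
j(F) = F + 2*F*(-28 + F) (j(F) = (2*F)*(-28 + F) + F = 2*F*(-28 + F) + F = F + 2*F*(-28 + F))
√(1542 + f(159)) - j(-188) = √(1542 + 159) - (-188)*(-55 + 2*(-188)) = √1701 - (-188)*(-55 - 376) = 9*√21 - (-188)*(-431) = 9*√21 - 1*81028 = 9*√21 - 81028 = -81028 + 9*√21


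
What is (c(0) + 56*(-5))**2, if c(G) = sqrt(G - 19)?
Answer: (280 - I*sqrt(19))**2 ≈ 78381.0 - 2441.0*I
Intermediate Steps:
c(G) = sqrt(-19 + G)
(c(0) + 56*(-5))**2 = (sqrt(-19 + 0) + 56*(-5))**2 = (sqrt(-19) - 280)**2 = (I*sqrt(19) - 280)**2 = (-280 + I*sqrt(19))**2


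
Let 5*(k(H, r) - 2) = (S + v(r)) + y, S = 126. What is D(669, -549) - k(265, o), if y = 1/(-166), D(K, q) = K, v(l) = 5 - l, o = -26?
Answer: 527549/830 ≈ 635.60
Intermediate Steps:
y = -1/166 ≈ -0.0060241
k(H, r) = 4681/166 - r/5 (k(H, r) = 2 + ((126 + (5 - r)) - 1/166)/5 = 2 + ((131 - r) - 1/166)/5 = 2 + (21745/166 - r)/5 = 2 + (4349/166 - r/5) = 4681/166 - r/5)
D(669, -549) - k(265, o) = 669 - (4681/166 - 1/5*(-26)) = 669 - (4681/166 + 26/5) = 669 - 1*27721/830 = 669 - 27721/830 = 527549/830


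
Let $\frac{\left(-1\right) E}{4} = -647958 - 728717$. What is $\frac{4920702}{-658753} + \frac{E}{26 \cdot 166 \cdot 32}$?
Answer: $\frac{736986787619}{22745423584} \approx 32.402$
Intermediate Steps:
$E = 5506700$ ($E = - 4 \left(-647958 - 728717\right) = \left(-4\right) \left(-1376675\right) = 5506700$)
$\frac{4920702}{-658753} + \frac{E}{26 \cdot 166 \cdot 32} = \frac{4920702}{-658753} + \frac{5506700}{26 \cdot 166 \cdot 32} = 4920702 \left(- \frac{1}{658753}\right) + \frac{5506700}{4316 \cdot 32} = - \frac{4920702}{658753} + \frac{5506700}{138112} = - \frac{4920702}{658753} + 5506700 \cdot \frac{1}{138112} = - \frac{4920702}{658753} + \frac{1376675}{34528} = \frac{736986787619}{22745423584}$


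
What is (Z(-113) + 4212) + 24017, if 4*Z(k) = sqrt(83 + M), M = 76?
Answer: 28229 + sqrt(159)/4 ≈ 28232.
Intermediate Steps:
Z(k) = sqrt(159)/4 (Z(k) = sqrt(83 + 76)/4 = sqrt(159)/4)
(Z(-113) + 4212) + 24017 = (sqrt(159)/4 + 4212) + 24017 = (4212 + sqrt(159)/4) + 24017 = 28229 + sqrt(159)/4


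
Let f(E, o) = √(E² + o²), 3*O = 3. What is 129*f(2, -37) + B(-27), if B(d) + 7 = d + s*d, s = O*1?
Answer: -61 + 129*√1373 ≈ 4719.0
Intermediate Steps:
O = 1 (O = (⅓)*3 = 1)
s = 1 (s = 1*1 = 1)
B(d) = -7 + 2*d (B(d) = -7 + (d + 1*d) = -7 + (d + d) = -7 + 2*d)
129*f(2, -37) + B(-27) = 129*√(2² + (-37)²) + (-7 + 2*(-27)) = 129*√(4 + 1369) + (-7 - 54) = 129*√1373 - 61 = -61 + 129*√1373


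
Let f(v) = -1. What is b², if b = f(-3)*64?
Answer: 4096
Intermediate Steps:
b = -64 (b = -1*64 = -64)
b² = (-64)² = 4096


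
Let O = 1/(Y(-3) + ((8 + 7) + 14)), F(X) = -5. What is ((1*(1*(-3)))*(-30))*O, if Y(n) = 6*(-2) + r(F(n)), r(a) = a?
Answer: 15/2 ≈ 7.5000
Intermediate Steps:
Y(n) = -17 (Y(n) = 6*(-2) - 5 = -12 - 5 = -17)
O = 1/12 (O = 1/(-17 + ((8 + 7) + 14)) = 1/(-17 + (15 + 14)) = 1/(-17 + 29) = 1/12 ≈ 0.083333)
((1*(1*(-3)))*(-30))*O = ((1*(1*(-3)))*(-30))*(1/12) = ((1*(-3))*(-30))*(1/12) = -3*(-30)*(1/12) = 90*(1/12) = 15/2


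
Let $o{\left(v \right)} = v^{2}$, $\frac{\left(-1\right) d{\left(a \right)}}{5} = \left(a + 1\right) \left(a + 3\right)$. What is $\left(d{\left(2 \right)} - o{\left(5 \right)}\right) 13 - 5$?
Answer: $-1305$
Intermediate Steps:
$d{\left(a \right)} = - 5 \left(1 + a\right) \left(3 + a\right)$ ($d{\left(a \right)} = - 5 \left(a + 1\right) \left(a + 3\right) = - 5 \left(1 + a\right) \left(3 + a\right)$)
$\left(d{\left(2 \right)} - o{\left(5 \right)}\right) 13 - 5 = \left(\left(-15 - 40 - 5 \cdot 2^{2}\right) - 5^{2}\right) 13 - 5 = \left(\left(-15 - 40 - 20\right) - 25\right) 13 - 5 = \left(-75 - 25\right) 13 - 5 = \left(-100\right) 13 - 5 = -1300 - 5 = -1305$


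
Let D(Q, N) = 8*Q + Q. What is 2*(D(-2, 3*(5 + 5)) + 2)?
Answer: -32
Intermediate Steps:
D(Q, N) = 9*Q
2*(D(-2, 3*(5 + 5)) + 2) = 2*(9*(-2) + 2) = 2*(-18 + 2) = 2*(-16) = -32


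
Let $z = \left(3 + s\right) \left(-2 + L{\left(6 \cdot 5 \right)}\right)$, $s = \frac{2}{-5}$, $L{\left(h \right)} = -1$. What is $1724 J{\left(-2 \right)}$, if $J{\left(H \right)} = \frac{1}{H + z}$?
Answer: $- \frac{8620}{49} \approx -175.92$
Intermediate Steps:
$s = - \frac{2}{5}$ ($s = 2 \left(- \frac{1}{5}\right) = - \frac{2}{5} \approx -0.4$)
$z = - \frac{39}{5}$ ($z = \left(3 - \frac{2}{5}\right) \left(-2 - 1\right) = \frac{13}{5} \left(-3\right) = - \frac{39}{5} \approx -7.8$)
$J{\left(H \right)} = \frac{1}{- \frac{39}{5} + H}$ ($J{\left(H \right)} = \frac{1}{H - \frac{39}{5}} = \frac{1}{- \frac{39}{5} + H}$)
$1724 J{\left(-2 \right)} = 1724 \frac{5}{-39 + 5 \left(-2\right)} = 1724 \frac{5}{-39 - 10} = 1724 \frac{5}{-49} = 1724 \cdot 5 \left(- \frac{1}{49}\right) = 1724 \left(- \frac{5}{49}\right) = - \frac{8620}{49}$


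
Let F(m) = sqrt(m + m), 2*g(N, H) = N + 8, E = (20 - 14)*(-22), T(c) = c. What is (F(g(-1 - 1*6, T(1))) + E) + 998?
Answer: 867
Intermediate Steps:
E = -132 (E = 6*(-22) = -132)
g(N, H) = 4 + N/2 (g(N, H) = (N + 8)/2 = (8 + N)/2 = 4 + N/2)
F(m) = sqrt(2)*sqrt(m) (F(m) = sqrt(2*m) = sqrt(2)*sqrt(m))
(F(g(-1 - 1*6, T(1))) + E) + 998 = (sqrt(2)*sqrt(4 + (-1 - 1*6)/2) - 132) + 998 = (sqrt(2)*sqrt(4 + (-1 - 6)/2) - 132) + 998 = (sqrt(2)*sqrt(4 + (1/2)*(-7)) - 132) + 998 = (sqrt(2)*sqrt(4 - 7/2) - 132) + 998 = (sqrt(2)*sqrt(1/2) - 132) + 998 = (sqrt(2)*(sqrt(2)/2) - 132) + 998 = (1 - 132) + 998 = -131 + 998 = 867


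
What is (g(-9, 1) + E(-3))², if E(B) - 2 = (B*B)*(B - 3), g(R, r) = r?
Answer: 2601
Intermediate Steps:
E(B) = 2 + B²*(-3 + B) (E(B) = 2 + (B*B)*(B - 3) = 2 + B²*(-3 + B))
(g(-9, 1) + E(-3))² = (1 + (2 + (-3)³ - 3*(-3)²))² = (1 + (2 - 27 - 3*9))² = (1 + (2 - 27 - 27))² = (1 - 52)² = (-51)² = 2601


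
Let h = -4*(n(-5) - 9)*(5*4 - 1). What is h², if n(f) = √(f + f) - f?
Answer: 34656 - 46208*I*√10 ≈ 34656.0 - 1.4612e+5*I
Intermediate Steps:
n(f) = -f + √2*√f (n(f) = √(2*f) - f = √2*√f - f = -f + √2*√f)
h = 304 - 76*I*√10 (h = -4*((-1*(-5) + √2*√(-5)) - 9)*(5*4 - 1) = -4*((5 + √2*(I*√5)) - 9)*(20 - 1) = -4*((5 + I*√10) - 9)*19 = -4*(-4 + I*√10)*19 = -4*(-76 + 19*I*√10) = 304 - 76*I*√10 ≈ 304.0 - 240.33*I)
h² = (304 - 76*I*√10)²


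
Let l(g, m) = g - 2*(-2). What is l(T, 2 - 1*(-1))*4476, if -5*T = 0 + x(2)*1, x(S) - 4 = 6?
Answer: 8952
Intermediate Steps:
x(S) = 10 (x(S) = 4 + 6 = 10)
T = -2 (T = -(0 + 10*1)/5 = -(0 + 10)/5 = -1/5*10 = -2)
l(g, m) = 4 + g (l(g, m) = g + 4 = 4 + g)
l(T, 2 - 1*(-1))*4476 = (4 - 2)*4476 = 2*4476 = 8952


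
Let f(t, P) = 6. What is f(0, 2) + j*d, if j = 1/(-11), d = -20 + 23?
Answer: 63/11 ≈ 5.7273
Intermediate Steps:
d = 3
j = -1/11 ≈ -0.090909
f(0, 2) + j*d = 6 - 1/11*3 = 6 - 3/11 = 63/11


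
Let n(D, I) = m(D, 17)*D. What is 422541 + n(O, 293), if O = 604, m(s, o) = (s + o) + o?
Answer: 807893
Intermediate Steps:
m(s, o) = s + 2*o (m(s, o) = (o + s) + o = s + 2*o)
n(D, I) = D*(34 + D) (n(D, I) = (D + 2*17)*D = (D + 34)*D = (34 + D)*D = D*(34 + D))
422541 + n(O, 293) = 422541 + 604*(34 + 604) = 422541 + 604*638 = 422541 + 385352 = 807893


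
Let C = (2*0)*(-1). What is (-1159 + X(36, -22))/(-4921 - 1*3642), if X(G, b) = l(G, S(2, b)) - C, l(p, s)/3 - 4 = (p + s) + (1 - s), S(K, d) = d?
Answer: 1036/8563 ≈ 0.12099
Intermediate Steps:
l(p, s) = 15 + 3*p (l(p, s) = 12 + 3*((p + s) + (1 - s)) = 12 + 3*(1 + p) = 12 + (3 + 3*p) = 15 + 3*p)
C = 0 (C = 0*(-1) = 0)
X(G, b) = 15 + 3*G (X(G, b) = (15 + 3*G) - 1*0 = (15 + 3*G) + 0 = 15 + 3*G)
(-1159 + X(36, -22))/(-4921 - 1*3642) = (-1159 + (15 + 3*36))/(-4921 - 1*3642) = (-1159 + (15 + 108))/(-4921 - 3642) = (-1159 + 123)/(-8563) = -1036*(-1/8563) = 1036/8563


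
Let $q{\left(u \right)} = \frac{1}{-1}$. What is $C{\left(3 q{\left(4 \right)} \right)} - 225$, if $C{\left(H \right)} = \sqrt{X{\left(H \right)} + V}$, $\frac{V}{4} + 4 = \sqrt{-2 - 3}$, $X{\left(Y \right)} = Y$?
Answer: $-225 + \sqrt{-19 + 4 i \sqrt{5}} \approx -224.0 + 4.4721 i$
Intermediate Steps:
$V = -16 + 4 i \sqrt{5}$ ($V = -16 + 4 \sqrt{-2 - 3} = -16 + 4 \sqrt{-5} = -16 + 4 i \sqrt{5} \approx -16.0 + 8.9443 i$)
$q{\left(u \right)} = -1$
$C{\left(H \right)} = \sqrt{-16 + H + 4 i \sqrt{5}}$ ($C{\left(H \right)} = \sqrt{H - \left(16 - 4 i \sqrt{5}\right)} = \sqrt{-16 + H + 4 i \sqrt{5}}$)
$C{\left(3 q{\left(4 \right)} \right)} - 225 = \sqrt{-16 + 3 \left(-1\right) + 4 i \sqrt{5}} - 225 = \sqrt{-16 - 3 + 4 i \sqrt{5}} - 225 = \sqrt{-19 + 4 i \sqrt{5}} - 225 = -225 + \sqrt{-19 + 4 i \sqrt{5}}$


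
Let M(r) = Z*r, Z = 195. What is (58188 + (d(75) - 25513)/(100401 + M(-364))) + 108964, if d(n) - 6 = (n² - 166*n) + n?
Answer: 4917746735/29421 ≈ 1.6715e+5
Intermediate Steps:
M(r) = 195*r
d(n) = 6 + n² - 165*n (d(n) = 6 + ((n² - 166*n) + n) = 6 + (n² - 165*n) = 6 + n² - 165*n)
(58188 + (d(75) - 25513)/(100401 + M(-364))) + 108964 = (58188 + ((6 + 75² - 165*75) - 25513)/(100401 + 195*(-364))) + 108964 = (58188 + ((6 + 5625 - 12375) - 25513)/(100401 - 70980)) + 108964 = (58188 + (-6744 - 25513)/29421) + 108964 = (58188 - 32257*1/29421) + 108964 = (58188 - 32257/29421) + 108964 = 1711916891/29421 + 108964 = 4917746735/29421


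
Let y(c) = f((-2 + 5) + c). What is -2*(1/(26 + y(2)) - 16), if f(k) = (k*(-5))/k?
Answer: 670/21 ≈ 31.905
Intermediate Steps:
f(k) = -5 (f(k) = (-5*k)/k = -5)
y(c) = -5
-2*(1/(26 + y(2)) - 16) = -2*(1/(26 - 5) - 16) = -2*(1/21 - 16) = -2*(-335/21) = 670/21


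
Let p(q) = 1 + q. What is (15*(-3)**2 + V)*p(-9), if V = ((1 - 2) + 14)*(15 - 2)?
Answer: -2432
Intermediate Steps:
V = 169 (V = (-1 + 14)*13 = 13*13 = 169)
(15*(-3)**2 + V)*p(-9) = (15*(-3)**2 + 169)*(1 - 9) = (15*9 + 169)*(-8) = (135 + 169)*(-8) = 304*(-8) = -2432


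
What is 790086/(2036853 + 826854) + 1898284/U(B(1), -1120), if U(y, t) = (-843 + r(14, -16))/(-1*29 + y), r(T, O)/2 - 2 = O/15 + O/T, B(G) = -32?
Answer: 1055105374526158/7685061461 ≈ 1.3729e+5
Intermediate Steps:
r(T, O) = 4 + 2*O/15 + 2*O/T (r(T, O) = 4 + 2*(O/15 + O/T) = 4 + (2*O/15 + 2*O/T) = 4 + 2*O/15 + 2*O/T)
U(y, t) = -88559/(105*(-29 + y)) (U(y, t) = (-843 + (4 + (2/15)*(-16) + 2*(-16)/14))/(-1*29 + y) = (-843 + (4 - 32/15 + 2*(-16)*(1/14)))/(-29 + y) = (-843 + (4 - 32/15 - 16/7))/(-29 + y) = (-843 - 44/105)/(-29 + y) = -88559/(105*(-29 + y)))
790086/(2036853 + 826854) + 1898284/U(B(1), -1120) = 790086/(2036853 + 826854) + 1898284/((-88559/(-3045 + 105*(-32)))) = 790086/2863707 + 1898284/((-88559/(-3045 - 3360))) = 790086*(1/2863707) + 1898284/((-88559/(-6405))) = 23942/86779 + 1898284/((-88559*(-1/6405))) = 23942/86779 + 1898284/(88559/6405) = 23942/86779 + 1898284*(6405/88559) = 23942/86779 + 12158509020/88559 = 1055105374526158/7685061461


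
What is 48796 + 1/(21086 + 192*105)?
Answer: 2012639817/41246 ≈ 48796.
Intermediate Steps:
48796 + 1/(21086 + 192*105) = 48796 + 1/(21086 + 20160) = 48796 + 1/41246 = 2012639817/41246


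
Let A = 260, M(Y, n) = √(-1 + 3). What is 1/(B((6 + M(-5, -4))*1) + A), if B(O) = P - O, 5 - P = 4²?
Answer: 243/59047 + √2/59047 ≈ 0.0041393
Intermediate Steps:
M(Y, n) = √2
P = -11 (P = 5 - 1*4² = 5 - 1*16 = 5 - 16 = -11)
B(O) = -11 - O
1/(B((6 + M(-5, -4))*1) + A) = 1/((-11 - (6 + √2)) + 260) = 1/((-11 + (-6 - √2)) + 260) = 1/((-17 - √2) + 260) = 1/(243 - √2)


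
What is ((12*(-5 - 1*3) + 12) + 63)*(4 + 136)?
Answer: -2940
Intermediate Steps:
((12*(-5 - 1*3) + 12) + 63)*(4 + 136) = ((12*(-5 - 3) + 12) + 63)*140 = ((12*(-8) + 12) + 63)*140 = ((-96 + 12) + 63)*140 = (-84 + 63)*140 = -21*140 = -2940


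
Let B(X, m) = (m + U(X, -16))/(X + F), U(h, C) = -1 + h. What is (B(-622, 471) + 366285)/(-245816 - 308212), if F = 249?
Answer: -136624457/206652444 ≈ -0.66113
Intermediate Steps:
B(X, m) = (-1 + X + m)/(249 + X) (B(X, m) = (m + (-1 + X))/(X + 249) = (-1 + X + m)/(249 + X))
(B(-622, 471) + 366285)/(-245816 - 308212) = ((-1 - 622 + 471)/(249 - 622) + 366285)/(-245816 - 308212) = (-152/(-373) + 366285)/(-554028) = (-1/373*(-152) + 366285)*(-1/554028) = (152/373 + 366285)*(-1/554028) = (136624457/373)*(-1/554028) = -136624457/206652444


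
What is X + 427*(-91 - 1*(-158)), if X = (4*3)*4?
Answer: 28657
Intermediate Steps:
X = 48 (X = 12*4 = 48)
X + 427*(-91 - 1*(-158)) = 48 + 427*(-91 - 1*(-158)) = 48 + 427*(-91 + 158) = 48 + 427*67 = 48 + 28609 = 28657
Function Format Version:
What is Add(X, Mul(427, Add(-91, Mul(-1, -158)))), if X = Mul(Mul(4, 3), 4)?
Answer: 28657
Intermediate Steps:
X = 48 (X = Mul(12, 4) = 48)
Add(X, Mul(427, Add(-91, Mul(-1, -158)))) = Add(48, Mul(427, Add(-91, Mul(-1, -158)))) = Add(48, Mul(427, Add(-91, 158))) = Add(48, Mul(427, 67)) = Add(48, 28609) = 28657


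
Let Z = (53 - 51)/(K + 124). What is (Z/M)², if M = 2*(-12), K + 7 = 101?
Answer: 1/6843456 ≈ 1.4612e-7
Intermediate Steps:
K = 94 (K = -7 + 101 = 94)
M = -24
Z = 1/109 (Z = (53 - 51)/(94 + 124) = 2/218 = 2*(1/218) = 1/109 ≈ 0.0091743)
(Z/M)² = ((1/109)/(-24))² = ((1/109)*(-1/24))² = (-1/2616)² = 1/6843456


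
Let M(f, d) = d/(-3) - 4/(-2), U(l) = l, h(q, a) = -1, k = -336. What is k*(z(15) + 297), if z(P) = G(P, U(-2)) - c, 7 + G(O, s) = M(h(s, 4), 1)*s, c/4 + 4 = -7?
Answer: -111104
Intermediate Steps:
c = -44 (c = -16 + 4*(-7) = -16 - 28 = -44)
M(f, d) = 2 - d/3 (M(f, d) = d*(-⅓) - 4*(-½) = -d/3 + 2 = 2 - d/3)
G(O, s) = -7 + 5*s/3 (G(O, s) = -7 + (2 - ⅓*1)*s = -7 + (2 - ⅓)*s = -7 + 5*s/3)
z(P) = 101/3 (z(P) = (-7 + (5/3)*(-2)) - 1*(-44) = (-7 - 10/3) + 44 = -31/3 + 44 = 101/3)
k*(z(15) + 297) = -336*(101/3 + 297) = -336*992/3 = -111104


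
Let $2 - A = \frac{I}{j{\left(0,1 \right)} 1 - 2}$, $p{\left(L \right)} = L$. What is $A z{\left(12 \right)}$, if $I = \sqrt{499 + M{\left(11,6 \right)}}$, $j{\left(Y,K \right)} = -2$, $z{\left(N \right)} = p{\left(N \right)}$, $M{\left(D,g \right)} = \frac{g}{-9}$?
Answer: $24 + \sqrt{4485} \approx 90.97$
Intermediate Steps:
$M{\left(D,g \right)} = - \frac{g}{9}$ ($M{\left(D,g \right)} = g \left(- \frac{1}{9}\right) = - \frac{g}{9}$)
$z{\left(N \right)} = N$
$I = \frac{\sqrt{4485}}{3}$ ($I = \sqrt{499 - \frac{2}{3}} = \sqrt{\frac{1495}{3}} = \frac{\sqrt{4485}}{3} \approx 22.323$)
$A = 2 + \frac{\sqrt{4485}}{12}$ ($A = 2 - \frac{\frac{1}{3} \sqrt{4485}}{\left(-2\right) 1 - 2} = 2 - \frac{\frac{1}{3} \sqrt{4485}}{-2 - 2} = 2 - \frac{\frac{1}{3} \sqrt{4485}}{-4} = 2 - \frac{\sqrt{4485}}{3} \left(- \frac{1}{4}\right) = 2 - - \frac{\sqrt{4485}}{12} = 2 + \frac{\sqrt{4485}}{12} \approx 7.5808$)
$A z{\left(12 \right)} = \left(2 + \frac{\sqrt{4485}}{12}\right) 12 = 24 + \sqrt{4485}$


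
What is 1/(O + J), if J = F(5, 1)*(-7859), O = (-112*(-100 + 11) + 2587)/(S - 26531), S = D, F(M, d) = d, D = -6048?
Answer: -32579/256050916 ≈ -0.00012724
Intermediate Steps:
S = -6048
O = -12555/32579 (O = (-112*(-100 + 11) + 2587)/(-6048 - 26531) = (-112*(-89) + 2587)/(-32579) = (9968 + 2587)*(-1/32579) = 12555*(-1/32579) = -12555/32579 ≈ -0.38537)
J = -7859 (J = 1*(-7859) = -7859)
1/(O + J) = 1/(-12555/32579 - 7859) = 1/(-256050916/32579) = -32579/256050916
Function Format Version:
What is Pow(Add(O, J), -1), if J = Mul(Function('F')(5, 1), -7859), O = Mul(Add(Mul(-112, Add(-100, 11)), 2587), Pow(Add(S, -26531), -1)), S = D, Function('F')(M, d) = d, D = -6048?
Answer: Rational(-32579, 256050916) ≈ -0.00012724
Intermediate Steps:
S = -6048
O = Rational(-12555, 32579) (O = Mul(Add(Mul(-112, Add(-100, 11)), 2587), Pow(Add(-6048, -26531), -1)) = Mul(Add(Mul(-112, -89), 2587), Pow(-32579, -1)) = Mul(Add(9968, 2587), Rational(-1, 32579)) = Mul(12555, Rational(-1, 32579)) = Rational(-12555, 32579) ≈ -0.38537)
J = -7859 (J = Mul(1, -7859) = -7859)
Pow(Add(O, J), -1) = Pow(Add(Rational(-12555, 32579), -7859), -1) = Pow(Rational(-256050916, 32579), -1) = Rational(-32579, 256050916)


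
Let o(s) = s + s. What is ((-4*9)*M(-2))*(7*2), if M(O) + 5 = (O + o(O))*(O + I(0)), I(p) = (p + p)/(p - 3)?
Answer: -3528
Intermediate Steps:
o(s) = 2*s
I(p) = 2*p/(-3 + p) (I(p) = (2*p)/(-3 + p) = 2*p/(-3 + p))
M(O) = -5 + 3*O² (M(O) = -5 + (O + 2*O)*(O + 2*0/(-3 + 0)) = -5 + (3*O)*(O + 2*0/(-3)) = -5 + (3*O)*(O + 2*0*(-⅓)) = -5 + (3*O)*(O + 0) = -5 + (3*O)*O = -5 + 3*O²)
((-4*9)*M(-2))*(7*2) = ((-4*9)*(-5 + 3*(-2)²))*(7*2) = -36*(-5 + 3*4)*14 = -36*(-5 + 12)*14 = -36*7*14 = -252*14 = -3528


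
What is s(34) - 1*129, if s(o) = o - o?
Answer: -129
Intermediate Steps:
s(o) = 0
s(34) - 1*129 = 0 - 1*129 = 0 - 129 = -129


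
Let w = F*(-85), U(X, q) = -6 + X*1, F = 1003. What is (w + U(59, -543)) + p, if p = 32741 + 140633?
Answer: 88172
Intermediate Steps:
U(X, q) = -6 + X
w = -85255 (w = 1003*(-85) = -85255)
p = 173374
(w + U(59, -543)) + p = (-85255 + (-6 + 59)) + 173374 = (-85255 + 53) + 173374 = -85202 + 173374 = 88172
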